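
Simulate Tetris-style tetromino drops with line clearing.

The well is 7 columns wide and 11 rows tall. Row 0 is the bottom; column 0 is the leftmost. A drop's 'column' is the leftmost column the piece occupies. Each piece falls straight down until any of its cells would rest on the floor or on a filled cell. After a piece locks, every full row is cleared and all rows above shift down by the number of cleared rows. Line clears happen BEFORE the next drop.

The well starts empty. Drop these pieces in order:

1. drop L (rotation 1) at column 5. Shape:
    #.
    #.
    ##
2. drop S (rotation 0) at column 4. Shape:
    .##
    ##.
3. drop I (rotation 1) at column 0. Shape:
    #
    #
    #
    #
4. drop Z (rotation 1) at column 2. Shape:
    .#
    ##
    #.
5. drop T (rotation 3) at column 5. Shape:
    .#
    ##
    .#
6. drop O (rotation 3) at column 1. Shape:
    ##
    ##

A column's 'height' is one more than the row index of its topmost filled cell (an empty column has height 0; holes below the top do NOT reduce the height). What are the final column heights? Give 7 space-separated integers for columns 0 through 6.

Answer: 4 4 4 3 4 7 8

Derivation:
Drop 1: L rot1 at col 5 lands with bottom-row=0; cleared 0 line(s) (total 0); column heights now [0 0 0 0 0 3 1], max=3
Drop 2: S rot0 at col 4 lands with bottom-row=3; cleared 0 line(s) (total 0); column heights now [0 0 0 0 4 5 5], max=5
Drop 3: I rot1 at col 0 lands with bottom-row=0; cleared 0 line(s) (total 0); column heights now [4 0 0 0 4 5 5], max=5
Drop 4: Z rot1 at col 2 lands with bottom-row=0; cleared 0 line(s) (total 0); column heights now [4 0 2 3 4 5 5], max=5
Drop 5: T rot3 at col 5 lands with bottom-row=5; cleared 0 line(s) (total 0); column heights now [4 0 2 3 4 7 8], max=8
Drop 6: O rot3 at col 1 lands with bottom-row=2; cleared 0 line(s) (total 0); column heights now [4 4 4 3 4 7 8], max=8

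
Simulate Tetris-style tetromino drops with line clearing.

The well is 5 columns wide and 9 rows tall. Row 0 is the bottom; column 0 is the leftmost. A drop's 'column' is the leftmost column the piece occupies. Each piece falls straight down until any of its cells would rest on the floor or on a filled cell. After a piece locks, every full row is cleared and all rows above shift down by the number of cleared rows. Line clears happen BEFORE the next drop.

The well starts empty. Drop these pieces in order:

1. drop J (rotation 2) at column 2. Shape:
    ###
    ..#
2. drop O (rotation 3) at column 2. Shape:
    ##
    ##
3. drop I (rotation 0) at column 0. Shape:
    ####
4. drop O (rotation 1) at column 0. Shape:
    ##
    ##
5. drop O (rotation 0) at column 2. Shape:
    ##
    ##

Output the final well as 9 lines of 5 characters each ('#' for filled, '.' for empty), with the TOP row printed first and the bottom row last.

Drop 1: J rot2 at col 2 lands with bottom-row=0; cleared 0 line(s) (total 0); column heights now [0 0 2 2 2], max=2
Drop 2: O rot3 at col 2 lands with bottom-row=2; cleared 0 line(s) (total 0); column heights now [0 0 4 4 2], max=4
Drop 3: I rot0 at col 0 lands with bottom-row=4; cleared 0 line(s) (total 0); column heights now [5 5 5 5 2], max=5
Drop 4: O rot1 at col 0 lands with bottom-row=5; cleared 0 line(s) (total 0); column heights now [7 7 5 5 2], max=7
Drop 5: O rot0 at col 2 lands with bottom-row=5; cleared 0 line(s) (total 0); column heights now [7 7 7 7 2], max=7

Answer: .....
.....
####.
####.
####.
..##.
..##.
..###
....#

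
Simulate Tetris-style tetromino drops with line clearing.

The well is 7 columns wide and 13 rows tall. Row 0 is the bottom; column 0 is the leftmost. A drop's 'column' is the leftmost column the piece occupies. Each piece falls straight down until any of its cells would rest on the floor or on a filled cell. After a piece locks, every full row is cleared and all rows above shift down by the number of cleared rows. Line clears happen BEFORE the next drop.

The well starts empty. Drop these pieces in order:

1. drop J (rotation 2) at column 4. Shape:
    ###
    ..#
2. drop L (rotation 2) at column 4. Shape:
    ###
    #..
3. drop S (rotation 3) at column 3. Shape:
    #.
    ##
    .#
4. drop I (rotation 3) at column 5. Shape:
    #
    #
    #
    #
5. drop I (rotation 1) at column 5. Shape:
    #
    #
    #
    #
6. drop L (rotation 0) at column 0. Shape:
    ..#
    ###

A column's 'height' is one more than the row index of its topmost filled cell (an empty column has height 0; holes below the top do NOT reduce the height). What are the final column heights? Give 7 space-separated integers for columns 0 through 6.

Drop 1: J rot2 at col 4 lands with bottom-row=0; cleared 0 line(s) (total 0); column heights now [0 0 0 0 2 2 2], max=2
Drop 2: L rot2 at col 4 lands with bottom-row=2; cleared 0 line(s) (total 0); column heights now [0 0 0 0 4 4 4], max=4
Drop 3: S rot3 at col 3 lands with bottom-row=4; cleared 0 line(s) (total 0); column heights now [0 0 0 7 6 4 4], max=7
Drop 4: I rot3 at col 5 lands with bottom-row=4; cleared 0 line(s) (total 0); column heights now [0 0 0 7 6 8 4], max=8
Drop 5: I rot1 at col 5 lands with bottom-row=8; cleared 0 line(s) (total 0); column heights now [0 0 0 7 6 12 4], max=12
Drop 6: L rot0 at col 0 lands with bottom-row=0; cleared 0 line(s) (total 0); column heights now [1 1 2 7 6 12 4], max=12

Answer: 1 1 2 7 6 12 4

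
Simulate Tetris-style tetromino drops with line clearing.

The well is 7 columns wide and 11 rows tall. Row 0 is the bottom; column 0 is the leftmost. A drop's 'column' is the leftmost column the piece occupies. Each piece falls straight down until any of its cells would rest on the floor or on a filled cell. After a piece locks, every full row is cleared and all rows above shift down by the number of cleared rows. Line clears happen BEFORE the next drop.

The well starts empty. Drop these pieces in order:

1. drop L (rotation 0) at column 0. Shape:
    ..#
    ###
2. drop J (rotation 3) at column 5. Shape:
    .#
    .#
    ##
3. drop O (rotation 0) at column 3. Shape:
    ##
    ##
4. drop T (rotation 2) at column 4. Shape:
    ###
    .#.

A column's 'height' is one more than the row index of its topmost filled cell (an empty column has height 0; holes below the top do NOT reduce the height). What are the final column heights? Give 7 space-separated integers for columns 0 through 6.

Answer: 0 0 1 1 3 3 3

Derivation:
Drop 1: L rot0 at col 0 lands with bottom-row=0; cleared 0 line(s) (total 0); column heights now [1 1 2 0 0 0 0], max=2
Drop 2: J rot3 at col 5 lands with bottom-row=0; cleared 0 line(s) (total 0); column heights now [1 1 2 0 0 1 3], max=3
Drop 3: O rot0 at col 3 lands with bottom-row=0; cleared 1 line(s) (total 1); column heights now [0 0 1 1 1 0 2], max=2
Drop 4: T rot2 at col 4 lands with bottom-row=1; cleared 0 line(s) (total 1); column heights now [0 0 1 1 3 3 3], max=3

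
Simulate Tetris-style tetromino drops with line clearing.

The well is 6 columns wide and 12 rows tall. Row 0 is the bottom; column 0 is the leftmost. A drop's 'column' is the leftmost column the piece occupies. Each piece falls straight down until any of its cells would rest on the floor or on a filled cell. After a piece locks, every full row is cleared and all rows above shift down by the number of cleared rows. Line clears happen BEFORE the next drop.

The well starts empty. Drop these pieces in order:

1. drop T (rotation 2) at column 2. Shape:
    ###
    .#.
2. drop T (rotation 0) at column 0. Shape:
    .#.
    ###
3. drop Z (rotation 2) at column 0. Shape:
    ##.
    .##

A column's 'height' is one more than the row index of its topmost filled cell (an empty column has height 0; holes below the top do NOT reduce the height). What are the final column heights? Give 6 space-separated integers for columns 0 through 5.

Drop 1: T rot2 at col 2 lands with bottom-row=0; cleared 0 line(s) (total 0); column heights now [0 0 2 2 2 0], max=2
Drop 2: T rot0 at col 0 lands with bottom-row=2; cleared 0 line(s) (total 0); column heights now [3 4 3 2 2 0], max=4
Drop 3: Z rot2 at col 0 lands with bottom-row=4; cleared 0 line(s) (total 0); column heights now [6 6 5 2 2 0], max=6

Answer: 6 6 5 2 2 0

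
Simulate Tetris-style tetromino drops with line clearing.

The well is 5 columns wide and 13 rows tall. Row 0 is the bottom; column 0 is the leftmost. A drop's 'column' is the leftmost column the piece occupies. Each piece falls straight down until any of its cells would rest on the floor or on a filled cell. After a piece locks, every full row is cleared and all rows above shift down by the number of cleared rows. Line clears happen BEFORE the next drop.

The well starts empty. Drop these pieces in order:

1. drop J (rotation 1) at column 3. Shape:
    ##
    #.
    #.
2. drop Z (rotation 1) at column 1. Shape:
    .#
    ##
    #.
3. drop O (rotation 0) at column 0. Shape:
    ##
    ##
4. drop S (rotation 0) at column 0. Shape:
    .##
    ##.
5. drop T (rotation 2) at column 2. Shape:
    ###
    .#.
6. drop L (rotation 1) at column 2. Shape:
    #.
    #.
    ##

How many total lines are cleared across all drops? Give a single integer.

Answer: 1

Derivation:
Drop 1: J rot1 at col 3 lands with bottom-row=0; cleared 0 line(s) (total 0); column heights now [0 0 0 3 3], max=3
Drop 2: Z rot1 at col 1 lands with bottom-row=0; cleared 0 line(s) (total 0); column heights now [0 2 3 3 3], max=3
Drop 3: O rot0 at col 0 lands with bottom-row=2; cleared 1 line(s) (total 1); column heights now [3 3 2 2 0], max=3
Drop 4: S rot0 at col 0 lands with bottom-row=3; cleared 0 line(s) (total 1); column heights now [4 5 5 2 0], max=5
Drop 5: T rot2 at col 2 lands with bottom-row=4; cleared 0 line(s) (total 1); column heights now [4 5 6 6 6], max=6
Drop 6: L rot1 at col 2 lands with bottom-row=6; cleared 0 line(s) (total 1); column heights now [4 5 9 7 6], max=9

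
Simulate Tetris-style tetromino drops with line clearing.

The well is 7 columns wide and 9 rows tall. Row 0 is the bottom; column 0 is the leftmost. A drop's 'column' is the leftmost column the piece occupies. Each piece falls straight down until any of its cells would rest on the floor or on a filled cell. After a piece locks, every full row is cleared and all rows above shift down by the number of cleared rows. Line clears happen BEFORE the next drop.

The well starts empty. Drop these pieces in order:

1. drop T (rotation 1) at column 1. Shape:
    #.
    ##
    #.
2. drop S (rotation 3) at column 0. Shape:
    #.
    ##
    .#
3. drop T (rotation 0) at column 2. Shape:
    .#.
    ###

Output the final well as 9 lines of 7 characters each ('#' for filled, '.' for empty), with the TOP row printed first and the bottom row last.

Answer: .......
.......
.......
#......
##.....
.#.#...
.####..
.##....
.#.....

Derivation:
Drop 1: T rot1 at col 1 lands with bottom-row=0; cleared 0 line(s) (total 0); column heights now [0 3 2 0 0 0 0], max=3
Drop 2: S rot3 at col 0 lands with bottom-row=3; cleared 0 line(s) (total 0); column heights now [6 5 2 0 0 0 0], max=6
Drop 3: T rot0 at col 2 lands with bottom-row=2; cleared 0 line(s) (total 0); column heights now [6 5 3 4 3 0 0], max=6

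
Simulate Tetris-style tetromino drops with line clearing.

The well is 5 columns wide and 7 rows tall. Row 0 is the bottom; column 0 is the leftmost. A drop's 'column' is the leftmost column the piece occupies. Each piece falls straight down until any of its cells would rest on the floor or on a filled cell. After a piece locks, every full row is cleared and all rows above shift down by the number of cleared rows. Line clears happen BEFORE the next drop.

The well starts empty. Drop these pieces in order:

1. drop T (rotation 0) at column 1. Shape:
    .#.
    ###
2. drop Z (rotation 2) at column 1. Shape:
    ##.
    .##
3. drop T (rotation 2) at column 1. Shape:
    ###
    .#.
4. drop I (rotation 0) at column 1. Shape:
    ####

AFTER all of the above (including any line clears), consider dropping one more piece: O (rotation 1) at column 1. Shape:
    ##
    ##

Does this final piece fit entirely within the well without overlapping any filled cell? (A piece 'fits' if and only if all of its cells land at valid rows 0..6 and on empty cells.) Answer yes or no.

Drop 1: T rot0 at col 1 lands with bottom-row=0; cleared 0 line(s) (total 0); column heights now [0 1 2 1 0], max=2
Drop 2: Z rot2 at col 1 lands with bottom-row=2; cleared 0 line(s) (total 0); column heights now [0 4 4 3 0], max=4
Drop 3: T rot2 at col 1 lands with bottom-row=4; cleared 0 line(s) (total 0); column heights now [0 6 6 6 0], max=6
Drop 4: I rot0 at col 1 lands with bottom-row=6; cleared 0 line(s) (total 0); column heights now [0 7 7 7 7], max=7
Test piece O rot1 at col 1 (width 2): heights before test = [0 7 7 7 7]; fits = False

Answer: no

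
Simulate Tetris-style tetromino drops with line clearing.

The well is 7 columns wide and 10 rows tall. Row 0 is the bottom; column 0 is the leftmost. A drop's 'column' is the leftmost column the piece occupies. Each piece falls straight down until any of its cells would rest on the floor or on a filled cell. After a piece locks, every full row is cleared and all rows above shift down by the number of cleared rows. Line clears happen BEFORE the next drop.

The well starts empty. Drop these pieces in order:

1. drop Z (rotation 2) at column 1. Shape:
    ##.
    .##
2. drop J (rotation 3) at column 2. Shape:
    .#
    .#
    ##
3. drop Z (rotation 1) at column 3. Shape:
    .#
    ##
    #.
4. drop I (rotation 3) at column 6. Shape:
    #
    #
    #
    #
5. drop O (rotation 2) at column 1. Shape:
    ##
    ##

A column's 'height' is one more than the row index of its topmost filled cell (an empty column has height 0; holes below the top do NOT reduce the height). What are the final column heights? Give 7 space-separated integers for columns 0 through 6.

Answer: 0 5 5 7 8 0 4

Derivation:
Drop 1: Z rot2 at col 1 lands with bottom-row=0; cleared 0 line(s) (total 0); column heights now [0 2 2 1 0 0 0], max=2
Drop 2: J rot3 at col 2 lands with bottom-row=2; cleared 0 line(s) (total 0); column heights now [0 2 3 5 0 0 0], max=5
Drop 3: Z rot1 at col 3 lands with bottom-row=5; cleared 0 line(s) (total 0); column heights now [0 2 3 7 8 0 0], max=8
Drop 4: I rot3 at col 6 lands with bottom-row=0; cleared 0 line(s) (total 0); column heights now [0 2 3 7 8 0 4], max=8
Drop 5: O rot2 at col 1 lands with bottom-row=3; cleared 0 line(s) (total 0); column heights now [0 5 5 7 8 0 4], max=8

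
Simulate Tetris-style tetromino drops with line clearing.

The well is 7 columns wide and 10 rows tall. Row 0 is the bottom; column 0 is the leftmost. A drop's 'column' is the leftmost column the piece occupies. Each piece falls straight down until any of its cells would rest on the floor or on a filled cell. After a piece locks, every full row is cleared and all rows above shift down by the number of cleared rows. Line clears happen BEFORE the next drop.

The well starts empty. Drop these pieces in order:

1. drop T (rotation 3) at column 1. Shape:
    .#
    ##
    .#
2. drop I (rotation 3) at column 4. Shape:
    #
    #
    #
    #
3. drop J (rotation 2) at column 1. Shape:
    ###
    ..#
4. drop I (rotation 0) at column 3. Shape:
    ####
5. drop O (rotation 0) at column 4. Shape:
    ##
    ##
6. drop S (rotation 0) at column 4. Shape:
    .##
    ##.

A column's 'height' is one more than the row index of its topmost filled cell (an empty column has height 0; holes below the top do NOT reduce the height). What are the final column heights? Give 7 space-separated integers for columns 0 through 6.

Drop 1: T rot3 at col 1 lands with bottom-row=0; cleared 0 line(s) (total 0); column heights now [0 2 3 0 0 0 0], max=3
Drop 2: I rot3 at col 4 lands with bottom-row=0; cleared 0 line(s) (total 0); column heights now [0 2 3 0 4 0 0], max=4
Drop 3: J rot2 at col 1 lands with bottom-row=2; cleared 0 line(s) (total 0); column heights now [0 4 4 4 4 0 0], max=4
Drop 4: I rot0 at col 3 lands with bottom-row=4; cleared 0 line(s) (total 0); column heights now [0 4 4 5 5 5 5], max=5
Drop 5: O rot0 at col 4 lands with bottom-row=5; cleared 0 line(s) (total 0); column heights now [0 4 4 5 7 7 5], max=7
Drop 6: S rot0 at col 4 lands with bottom-row=7; cleared 0 line(s) (total 0); column heights now [0 4 4 5 8 9 9], max=9

Answer: 0 4 4 5 8 9 9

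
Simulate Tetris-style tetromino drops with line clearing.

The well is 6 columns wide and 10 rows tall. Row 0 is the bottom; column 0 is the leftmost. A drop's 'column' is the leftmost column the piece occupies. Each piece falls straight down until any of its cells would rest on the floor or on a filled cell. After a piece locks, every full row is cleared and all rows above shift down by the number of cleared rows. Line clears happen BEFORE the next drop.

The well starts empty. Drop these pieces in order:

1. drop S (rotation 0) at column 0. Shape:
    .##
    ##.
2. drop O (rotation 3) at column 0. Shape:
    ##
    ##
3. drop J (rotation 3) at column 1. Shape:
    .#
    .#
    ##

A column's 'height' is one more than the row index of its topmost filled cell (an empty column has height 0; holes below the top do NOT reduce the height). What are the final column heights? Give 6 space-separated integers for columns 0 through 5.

Drop 1: S rot0 at col 0 lands with bottom-row=0; cleared 0 line(s) (total 0); column heights now [1 2 2 0 0 0], max=2
Drop 2: O rot3 at col 0 lands with bottom-row=2; cleared 0 line(s) (total 0); column heights now [4 4 2 0 0 0], max=4
Drop 3: J rot3 at col 1 lands with bottom-row=4; cleared 0 line(s) (total 0); column heights now [4 5 7 0 0 0], max=7

Answer: 4 5 7 0 0 0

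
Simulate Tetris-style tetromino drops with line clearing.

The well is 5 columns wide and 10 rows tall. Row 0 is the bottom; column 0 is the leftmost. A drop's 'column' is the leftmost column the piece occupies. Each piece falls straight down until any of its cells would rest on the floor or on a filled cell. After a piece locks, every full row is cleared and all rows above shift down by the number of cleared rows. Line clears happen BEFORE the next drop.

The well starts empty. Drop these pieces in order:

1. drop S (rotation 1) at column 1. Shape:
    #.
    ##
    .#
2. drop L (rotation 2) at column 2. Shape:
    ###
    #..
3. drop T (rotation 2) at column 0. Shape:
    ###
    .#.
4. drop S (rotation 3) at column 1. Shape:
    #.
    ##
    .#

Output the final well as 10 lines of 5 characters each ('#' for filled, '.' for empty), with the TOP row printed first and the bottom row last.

Answer: .....
.....
.#...
.##..
..#..
###..
.####
.##..
.##..
..#..

Derivation:
Drop 1: S rot1 at col 1 lands with bottom-row=0; cleared 0 line(s) (total 0); column heights now [0 3 2 0 0], max=3
Drop 2: L rot2 at col 2 lands with bottom-row=2; cleared 0 line(s) (total 0); column heights now [0 3 4 4 4], max=4
Drop 3: T rot2 at col 0 lands with bottom-row=3; cleared 0 line(s) (total 0); column heights now [5 5 5 4 4], max=5
Drop 4: S rot3 at col 1 lands with bottom-row=5; cleared 0 line(s) (total 0); column heights now [5 8 7 4 4], max=8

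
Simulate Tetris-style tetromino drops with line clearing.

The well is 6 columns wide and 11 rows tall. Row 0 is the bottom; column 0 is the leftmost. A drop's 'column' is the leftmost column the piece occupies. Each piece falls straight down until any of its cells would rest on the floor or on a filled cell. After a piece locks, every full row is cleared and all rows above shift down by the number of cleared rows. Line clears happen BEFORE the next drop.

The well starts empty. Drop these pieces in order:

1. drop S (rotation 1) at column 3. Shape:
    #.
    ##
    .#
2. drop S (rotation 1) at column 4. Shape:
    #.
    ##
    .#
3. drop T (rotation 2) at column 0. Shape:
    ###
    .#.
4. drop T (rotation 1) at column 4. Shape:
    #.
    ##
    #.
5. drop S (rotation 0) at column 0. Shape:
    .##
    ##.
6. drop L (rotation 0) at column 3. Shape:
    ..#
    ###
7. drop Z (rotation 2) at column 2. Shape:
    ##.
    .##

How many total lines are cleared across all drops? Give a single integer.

Drop 1: S rot1 at col 3 lands with bottom-row=0; cleared 0 line(s) (total 0); column heights now [0 0 0 3 2 0], max=3
Drop 2: S rot1 at col 4 lands with bottom-row=1; cleared 0 line(s) (total 0); column heights now [0 0 0 3 4 3], max=4
Drop 3: T rot2 at col 0 lands with bottom-row=0; cleared 1 line(s) (total 1); column heights now [0 1 0 2 3 2], max=3
Drop 4: T rot1 at col 4 lands with bottom-row=3; cleared 0 line(s) (total 1); column heights now [0 1 0 2 6 5], max=6
Drop 5: S rot0 at col 0 lands with bottom-row=1; cleared 0 line(s) (total 1); column heights now [2 3 3 2 6 5], max=6
Drop 6: L rot0 at col 3 lands with bottom-row=6; cleared 0 line(s) (total 1); column heights now [2 3 3 7 7 8], max=8
Drop 7: Z rot2 at col 2 lands with bottom-row=7; cleared 0 line(s) (total 1); column heights now [2 3 9 9 8 8], max=9

Answer: 1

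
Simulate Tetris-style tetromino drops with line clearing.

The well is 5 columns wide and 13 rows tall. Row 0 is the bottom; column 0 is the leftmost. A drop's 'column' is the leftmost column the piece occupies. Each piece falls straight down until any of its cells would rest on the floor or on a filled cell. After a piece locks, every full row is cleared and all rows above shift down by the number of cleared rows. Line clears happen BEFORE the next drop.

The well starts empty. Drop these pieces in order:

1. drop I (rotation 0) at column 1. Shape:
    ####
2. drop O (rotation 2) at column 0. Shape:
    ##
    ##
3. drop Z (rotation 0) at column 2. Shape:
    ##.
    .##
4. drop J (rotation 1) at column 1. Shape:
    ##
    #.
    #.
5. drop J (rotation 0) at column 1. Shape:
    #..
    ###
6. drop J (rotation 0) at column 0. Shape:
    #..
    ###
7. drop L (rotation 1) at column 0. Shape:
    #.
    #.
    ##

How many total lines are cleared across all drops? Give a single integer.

Answer: 0

Derivation:
Drop 1: I rot0 at col 1 lands with bottom-row=0; cleared 0 line(s) (total 0); column heights now [0 1 1 1 1], max=1
Drop 2: O rot2 at col 0 lands with bottom-row=1; cleared 0 line(s) (total 0); column heights now [3 3 1 1 1], max=3
Drop 3: Z rot0 at col 2 lands with bottom-row=1; cleared 0 line(s) (total 0); column heights now [3 3 3 3 2], max=3
Drop 4: J rot1 at col 1 lands with bottom-row=3; cleared 0 line(s) (total 0); column heights now [3 6 6 3 2], max=6
Drop 5: J rot0 at col 1 lands with bottom-row=6; cleared 0 line(s) (total 0); column heights now [3 8 7 7 2], max=8
Drop 6: J rot0 at col 0 lands with bottom-row=8; cleared 0 line(s) (total 0); column heights now [10 9 9 7 2], max=10
Drop 7: L rot1 at col 0 lands with bottom-row=10; cleared 0 line(s) (total 0); column heights now [13 11 9 7 2], max=13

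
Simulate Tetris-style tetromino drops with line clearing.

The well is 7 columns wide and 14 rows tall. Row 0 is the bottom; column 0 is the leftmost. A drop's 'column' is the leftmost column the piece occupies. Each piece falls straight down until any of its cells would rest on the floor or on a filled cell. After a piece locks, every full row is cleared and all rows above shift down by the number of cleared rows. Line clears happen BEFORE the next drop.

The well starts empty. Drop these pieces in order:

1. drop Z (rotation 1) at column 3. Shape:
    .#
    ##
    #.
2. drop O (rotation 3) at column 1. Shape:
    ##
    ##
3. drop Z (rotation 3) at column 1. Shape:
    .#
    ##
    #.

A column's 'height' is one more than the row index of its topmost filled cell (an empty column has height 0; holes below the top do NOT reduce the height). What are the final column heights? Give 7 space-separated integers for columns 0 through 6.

Drop 1: Z rot1 at col 3 lands with bottom-row=0; cleared 0 line(s) (total 0); column heights now [0 0 0 2 3 0 0], max=3
Drop 2: O rot3 at col 1 lands with bottom-row=0; cleared 0 line(s) (total 0); column heights now [0 2 2 2 3 0 0], max=3
Drop 3: Z rot3 at col 1 lands with bottom-row=2; cleared 0 line(s) (total 0); column heights now [0 4 5 2 3 0 0], max=5

Answer: 0 4 5 2 3 0 0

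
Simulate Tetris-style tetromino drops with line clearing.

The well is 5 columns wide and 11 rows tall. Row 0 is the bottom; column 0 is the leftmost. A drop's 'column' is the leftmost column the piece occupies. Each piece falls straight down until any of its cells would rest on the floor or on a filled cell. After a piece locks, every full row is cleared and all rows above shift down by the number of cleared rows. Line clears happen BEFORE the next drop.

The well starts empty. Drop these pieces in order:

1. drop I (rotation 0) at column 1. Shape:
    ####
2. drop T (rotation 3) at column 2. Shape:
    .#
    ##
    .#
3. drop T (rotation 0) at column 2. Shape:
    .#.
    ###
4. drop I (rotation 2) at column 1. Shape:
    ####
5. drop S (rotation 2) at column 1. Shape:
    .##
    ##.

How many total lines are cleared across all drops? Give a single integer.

Drop 1: I rot0 at col 1 lands with bottom-row=0; cleared 0 line(s) (total 0); column heights now [0 1 1 1 1], max=1
Drop 2: T rot3 at col 2 lands with bottom-row=1; cleared 0 line(s) (total 0); column heights now [0 1 3 4 1], max=4
Drop 3: T rot0 at col 2 lands with bottom-row=4; cleared 0 line(s) (total 0); column heights now [0 1 5 6 5], max=6
Drop 4: I rot2 at col 1 lands with bottom-row=6; cleared 0 line(s) (total 0); column heights now [0 7 7 7 7], max=7
Drop 5: S rot2 at col 1 lands with bottom-row=7; cleared 0 line(s) (total 0); column heights now [0 8 9 9 7], max=9

Answer: 0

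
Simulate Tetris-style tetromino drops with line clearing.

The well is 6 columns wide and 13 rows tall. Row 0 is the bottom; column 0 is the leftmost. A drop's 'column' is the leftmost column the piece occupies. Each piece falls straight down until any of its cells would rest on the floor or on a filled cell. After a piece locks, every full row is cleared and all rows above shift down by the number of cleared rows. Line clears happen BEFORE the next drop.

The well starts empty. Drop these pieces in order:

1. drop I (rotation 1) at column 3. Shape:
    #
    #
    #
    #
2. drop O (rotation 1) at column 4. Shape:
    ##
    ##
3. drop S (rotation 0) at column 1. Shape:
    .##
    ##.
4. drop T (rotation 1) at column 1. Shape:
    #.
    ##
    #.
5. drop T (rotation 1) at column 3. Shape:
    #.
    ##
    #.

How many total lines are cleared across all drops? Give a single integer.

Drop 1: I rot1 at col 3 lands with bottom-row=0; cleared 0 line(s) (total 0); column heights now [0 0 0 4 0 0], max=4
Drop 2: O rot1 at col 4 lands with bottom-row=0; cleared 0 line(s) (total 0); column heights now [0 0 0 4 2 2], max=4
Drop 3: S rot0 at col 1 lands with bottom-row=3; cleared 0 line(s) (total 0); column heights now [0 4 5 5 2 2], max=5
Drop 4: T rot1 at col 1 lands with bottom-row=4; cleared 0 line(s) (total 0); column heights now [0 7 6 5 2 2], max=7
Drop 5: T rot1 at col 3 lands with bottom-row=5; cleared 0 line(s) (total 0); column heights now [0 7 6 8 7 2], max=8

Answer: 0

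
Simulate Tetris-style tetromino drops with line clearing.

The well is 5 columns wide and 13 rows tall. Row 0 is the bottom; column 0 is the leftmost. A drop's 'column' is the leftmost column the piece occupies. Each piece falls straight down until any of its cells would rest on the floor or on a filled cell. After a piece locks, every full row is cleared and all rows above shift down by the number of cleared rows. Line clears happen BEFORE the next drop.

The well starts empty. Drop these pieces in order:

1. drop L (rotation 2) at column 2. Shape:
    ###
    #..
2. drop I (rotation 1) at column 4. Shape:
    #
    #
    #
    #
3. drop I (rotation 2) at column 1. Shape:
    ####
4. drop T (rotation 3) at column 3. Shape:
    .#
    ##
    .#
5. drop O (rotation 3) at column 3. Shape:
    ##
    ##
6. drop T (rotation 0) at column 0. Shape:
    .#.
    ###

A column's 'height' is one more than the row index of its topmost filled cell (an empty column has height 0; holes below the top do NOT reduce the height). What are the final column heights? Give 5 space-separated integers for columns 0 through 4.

Drop 1: L rot2 at col 2 lands with bottom-row=0; cleared 0 line(s) (total 0); column heights now [0 0 2 2 2], max=2
Drop 2: I rot1 at col 4 lands with bottom-row=2; cleared 0 line(s) (total 0); column heights now [0 0 2 2 6], max=6
Drop 3: I rot2 at col 1 lands with bottom-row=6; cleared 0 line(s) (total 0); column heights now [0 7 7 7 7], max=7
Drop 4: T rot3 at col 3 lands with bottom-row=7; cleared 0 line(s) (total 0); column heights now [0 7 7 9 10], max=10
Drop 5: O rot3 at col 3 lands with bottom-row=10; cleared 0 line(s) (total 0); column heights now [0 7 7 12 12], max=12
Drop 6: T rot0 at col 0 lands with bottom-row=7; cleared 0 line(s) (total 0); column heights now [8 9 8 12 12], max=12

Answer: 8 9 8 12 12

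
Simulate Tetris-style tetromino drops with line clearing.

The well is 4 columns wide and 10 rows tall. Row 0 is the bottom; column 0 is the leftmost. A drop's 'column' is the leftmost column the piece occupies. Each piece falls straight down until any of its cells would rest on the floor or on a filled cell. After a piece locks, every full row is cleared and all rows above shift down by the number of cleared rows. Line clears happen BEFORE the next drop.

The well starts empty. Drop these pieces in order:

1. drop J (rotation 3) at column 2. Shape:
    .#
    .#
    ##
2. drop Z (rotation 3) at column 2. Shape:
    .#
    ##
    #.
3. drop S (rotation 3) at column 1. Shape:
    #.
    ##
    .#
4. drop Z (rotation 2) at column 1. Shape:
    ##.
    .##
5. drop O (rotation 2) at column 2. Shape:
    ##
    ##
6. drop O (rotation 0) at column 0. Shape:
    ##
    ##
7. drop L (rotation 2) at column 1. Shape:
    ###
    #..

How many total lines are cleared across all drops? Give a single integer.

Answer: 2

Derivation:
Drop 1: J rot3 at col 2 lands with bottom-row=0; cleared 0 line(s) (total 0); column heights now [0 0 1 3], max=3
Drop 2: Z rot3 at col 2 lands with bottom-row=2; cleared 0 line(s) (total 0); column heights now [0 0 4 5], max=5
Drop 3: S rot3 at col 1 lands with bottom-row=4; cleared 0 line(s) (total 0); column heights now [0 7 6 5], max=7
Drop 4: Z rot2 at col 1 lands with bottom-row=6; cleared 0 line(s) (total 0); column heights now [0 8 8 7], max=8
Drop 5: O rot2 at col 2 lands with bottom-row=8; cleared 0 line(s) (total 0); column heights now [0 8 10 10], max=10
Drop 6: O rot0 at col 0 lands with bottom-row=8; cleared 2 line(s) (total 2); column heights now [0 8 8 7], max=8
Drop 7: L rot2 at col 1 lands with bottom-row=8; cleared 0 line(s) (total 2); column heights now [0 10 10 10], max=10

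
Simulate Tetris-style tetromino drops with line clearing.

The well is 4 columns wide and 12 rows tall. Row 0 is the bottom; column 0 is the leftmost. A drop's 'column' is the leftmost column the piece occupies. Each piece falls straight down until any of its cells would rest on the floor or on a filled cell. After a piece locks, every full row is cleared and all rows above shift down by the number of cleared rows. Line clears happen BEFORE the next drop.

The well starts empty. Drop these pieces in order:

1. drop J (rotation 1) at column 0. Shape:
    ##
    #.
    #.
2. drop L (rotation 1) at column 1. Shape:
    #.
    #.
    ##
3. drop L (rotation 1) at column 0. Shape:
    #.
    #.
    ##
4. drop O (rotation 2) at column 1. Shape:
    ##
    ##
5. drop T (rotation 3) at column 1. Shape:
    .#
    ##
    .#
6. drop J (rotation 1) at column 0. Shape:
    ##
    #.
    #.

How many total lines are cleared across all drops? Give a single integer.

Drop 1: J rot1 at col 0 lands with bottom-row=0; cleared 0 line(s) (total 0); column heights now [3 3 0 0], max=3
Drop 2: L rot1 at col 1 lands with bottom-row=3; cleared 0 line(s) (total 0); column heights now [3 6 4 0], max=6
Drop 3: L rot1 at col 0 lands with bottom-row=6; cleared 0 line(s) (total 0); column heights now [9 7 4 0], max=9
Drop 4: O rot2 at col 1 lands with bottom-row=7; cleared 0 line(s) (total 0); column heights now [9 9 9 0], max=9
Drop 5: T rot3 at col 1 lands with bottom-row=9; cleared 0 line(s) (total 0); column heights now [9 11 12 0], max=12
Drop 6: J rot1 at col 0 lands with bottom-row=9; cleared 0 line(s) (total 0); column heights now [12 12 12 0], max=12

Answer: 0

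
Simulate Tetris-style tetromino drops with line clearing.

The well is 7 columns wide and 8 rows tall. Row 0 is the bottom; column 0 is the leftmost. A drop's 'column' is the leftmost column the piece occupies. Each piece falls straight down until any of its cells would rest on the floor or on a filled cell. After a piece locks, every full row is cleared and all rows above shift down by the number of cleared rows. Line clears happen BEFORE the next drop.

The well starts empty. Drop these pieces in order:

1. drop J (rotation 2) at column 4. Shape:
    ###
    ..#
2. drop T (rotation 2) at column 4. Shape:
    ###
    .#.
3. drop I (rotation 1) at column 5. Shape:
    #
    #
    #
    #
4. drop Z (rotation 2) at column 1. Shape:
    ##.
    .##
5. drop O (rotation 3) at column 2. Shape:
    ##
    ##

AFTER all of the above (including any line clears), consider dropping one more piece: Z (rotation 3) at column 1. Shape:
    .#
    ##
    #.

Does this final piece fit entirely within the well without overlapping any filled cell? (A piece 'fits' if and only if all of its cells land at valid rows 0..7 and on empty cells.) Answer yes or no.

Drop 1: J rot2 at col 4 lands with bottom-row=0; cleared 0 line(s) (total 0); column heights now [0 0 0 0 2 2 2], max=2
Drop 2: T rot2 at col 4 lands with bottom-row=2; cleared 0 line(s) (total 0); column heights now [0 0 0 0 4 4 4], max=4
Drop 3: I rot1 at col 5 lands with bottom-row=4; cleared 0 line(s) (total 0); column heights now [0 0 0 0 4 8 4], max=8
Drop 4: Z rot2 at col 1 lands with bottom-row=0; cleared 0 line(s) (total 0); column heights now [0 2 2 1 4 8 4], max=8
Drop 5: O rot3 at col 2 lands with bottom-row=2; cleared 0 line(s) (total 0); column heights now [0 2 4 4 4 8 4], max=8
Test piece Z rot3 at col 1 (width 2): heights before test = [0 2 4 4 4 8 4]; fits = True

Answer: yes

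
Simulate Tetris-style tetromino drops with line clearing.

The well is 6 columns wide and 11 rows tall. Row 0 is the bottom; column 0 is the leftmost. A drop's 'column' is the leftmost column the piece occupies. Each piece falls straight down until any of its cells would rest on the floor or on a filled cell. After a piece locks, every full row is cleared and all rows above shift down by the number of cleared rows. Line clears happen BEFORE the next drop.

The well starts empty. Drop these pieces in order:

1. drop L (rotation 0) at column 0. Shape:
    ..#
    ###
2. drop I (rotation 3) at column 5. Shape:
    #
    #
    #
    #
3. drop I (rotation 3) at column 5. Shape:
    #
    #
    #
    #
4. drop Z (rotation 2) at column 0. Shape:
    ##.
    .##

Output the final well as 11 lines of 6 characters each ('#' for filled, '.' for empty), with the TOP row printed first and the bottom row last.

Drop 1: L rot0 at col 0 lands with bottom-row=0; cleared 0 line(s) (total 0); column heights now [1 1 2 0 0 0], max=2
Drop 2: I rot3 at col 5 lands with bottom-row=0; cleared 0 line(s) (total 0); column heights now [1 1 2 0 0 4], max=4
Drop 3: I rot3 at col 5 lands with bottom-row=4; cleared 0 line(s) (total 0); column heights now [1 1 2 0 0 8], max=8
Drop 4: Z rot2 at col 0 lands with bottom-row=2; cleared 0 line(s) (total 0); column heights now [4 4 3 0 0 8], max=8

Answer: ......
......
......
.....#
.....#
.....#
.....#
##...#
.##..#
..#..#
###..#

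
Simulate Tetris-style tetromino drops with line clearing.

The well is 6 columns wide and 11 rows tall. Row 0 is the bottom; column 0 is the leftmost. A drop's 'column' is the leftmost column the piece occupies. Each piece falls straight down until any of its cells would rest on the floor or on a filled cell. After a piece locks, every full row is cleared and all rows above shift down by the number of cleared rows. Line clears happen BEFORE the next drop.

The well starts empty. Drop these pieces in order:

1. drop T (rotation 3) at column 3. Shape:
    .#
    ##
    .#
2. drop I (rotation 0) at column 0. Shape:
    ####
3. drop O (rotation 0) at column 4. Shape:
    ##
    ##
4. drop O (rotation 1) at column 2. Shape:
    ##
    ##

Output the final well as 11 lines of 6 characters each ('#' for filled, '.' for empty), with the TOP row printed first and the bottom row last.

Drop 1: T rot3 at col 3 lands with bottom-row=0; cleared 0 line(s) (total 0); column heights now [0 0 0 2 3 0], max=3
Drop 2: I rot0 at col 0 lands with bottom-row=2; cleared 0 line(s) (total 0); column heights now [3 3 3 3 3 0], max=3
Drop 3: O rot0 at col 4 lands with bottom-row=3; cleared 0 line(s) (total 0); column heights now [3 3 3 3 5 5], max=5
Drop 4: O rot1 at col 2 lands with bottom-row=3; cleared 0 line(s) (total 0); column heights now [3 3 5 5 5 5], max=5

Answer: ......
......
......
......
......
......
..####
..####
#####.
...##.
....#.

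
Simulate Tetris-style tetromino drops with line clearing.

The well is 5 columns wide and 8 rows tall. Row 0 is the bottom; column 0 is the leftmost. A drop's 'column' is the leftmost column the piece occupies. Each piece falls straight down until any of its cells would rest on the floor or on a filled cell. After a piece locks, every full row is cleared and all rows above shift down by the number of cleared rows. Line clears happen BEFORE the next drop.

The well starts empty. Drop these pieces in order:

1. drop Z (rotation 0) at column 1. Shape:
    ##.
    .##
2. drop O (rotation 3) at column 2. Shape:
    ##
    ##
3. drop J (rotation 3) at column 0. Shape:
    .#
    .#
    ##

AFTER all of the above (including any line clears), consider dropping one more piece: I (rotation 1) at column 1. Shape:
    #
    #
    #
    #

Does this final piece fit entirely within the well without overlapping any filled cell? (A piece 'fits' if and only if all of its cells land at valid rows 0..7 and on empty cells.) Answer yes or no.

Answer: no

Derivation:
Drop 1: Z rot0 at col 1 lands with bottom-row=0; cleared 0 line(s) (total 0); column heights now [0 2 2 1 0], max=2
Drop 2: O rot3 at col 2 lands with bottom-row=2; cleared 0 line(s) (total 0); column heights now [0 2 4 4 0], max=4
Drop 3: J rot3 at col 0 lands with bottom-row=2; cleared 0 line(s) (total 0); column heights now [3 5 4 4 0], max=5
Test piece I rot1 at col 1 (width 1): heights before test = [3 5 4 4 0]; fits = False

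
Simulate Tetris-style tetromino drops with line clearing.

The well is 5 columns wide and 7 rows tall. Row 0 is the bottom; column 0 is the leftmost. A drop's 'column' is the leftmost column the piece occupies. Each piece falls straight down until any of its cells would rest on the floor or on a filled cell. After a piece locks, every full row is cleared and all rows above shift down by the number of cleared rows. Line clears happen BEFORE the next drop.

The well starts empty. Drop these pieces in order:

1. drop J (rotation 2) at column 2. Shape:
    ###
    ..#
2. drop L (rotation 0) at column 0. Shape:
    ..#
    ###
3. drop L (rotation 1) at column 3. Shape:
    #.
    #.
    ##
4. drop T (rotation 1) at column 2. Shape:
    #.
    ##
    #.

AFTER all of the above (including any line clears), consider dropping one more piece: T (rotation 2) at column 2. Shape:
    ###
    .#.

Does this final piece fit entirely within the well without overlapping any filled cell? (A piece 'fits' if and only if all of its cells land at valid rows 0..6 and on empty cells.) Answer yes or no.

Answer: yes

Derivation:
Drop 1: J rot2 at col 2 lands with bottom-row=0; cleared 0 line(s) (total 0); column heights now [0 0 2 2 2], max=2
Drop 2: L rot0 at col 0 lands with bottom-row=2; cleared 0 line(s) (total 0); column heights now [3 3 4 2 2], max=4
Drop 3: L rot1 at col 3 lands with bottom-row=2; cleared 1 line(s) (total 1); column heights now [0 0 3 4 2], max=4
Drop 4: T rot1 at col 2 lands with bottom-row=3; cleared 0 line(s) (total 1); column heights now [0 0 6 5 2], max=6
Test piece T rot2 at col 2 (width 3): heights before test = [0 0 6 5 2]; fits = True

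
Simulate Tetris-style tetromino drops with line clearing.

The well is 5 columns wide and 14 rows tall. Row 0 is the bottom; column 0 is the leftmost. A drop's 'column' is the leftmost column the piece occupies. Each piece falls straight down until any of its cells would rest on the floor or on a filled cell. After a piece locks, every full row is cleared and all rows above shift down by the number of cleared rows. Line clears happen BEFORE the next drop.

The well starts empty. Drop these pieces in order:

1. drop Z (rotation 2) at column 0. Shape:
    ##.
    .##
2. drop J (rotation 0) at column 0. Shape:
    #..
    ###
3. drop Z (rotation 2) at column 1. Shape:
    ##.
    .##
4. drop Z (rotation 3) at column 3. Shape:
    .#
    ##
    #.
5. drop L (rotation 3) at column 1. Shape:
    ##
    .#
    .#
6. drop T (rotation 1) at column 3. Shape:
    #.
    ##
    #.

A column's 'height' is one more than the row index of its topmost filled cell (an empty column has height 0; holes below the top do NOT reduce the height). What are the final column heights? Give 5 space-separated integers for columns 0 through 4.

Drop 1: Z rot2 at col 0 lands with bottom-row=0; cleared 0 line(s) (total 0); column heights now [2 2 1 0 0], max=2
Drop 2: J rot0 at col 0 lands with bottom-row=2; cleared 0 line(s) (total 0); column heights now [4 3 3 0 0], max=4
Drop 3: Z rot2 at col 1 lands with bottom-row=3; cleared 0 line(s) (total 0); column heights now [4 5 5 4 0], max=5
Drop 4: Z rot3 at col 3 lands with bottom-row=4; cleared 0 line(s) (total 0); column heights now [4 5 5 6 7], max=7
Drop 5: L rot3 at col 1 lands with bottom-row=5; cleared 0 line(s) (total 0); column heights now [4 8 8 6 7], max=8
Drop 6: T rot1 at col 3 lands with bottom-row=6; cleared 0 line(s) (total 0); column heights now [4 8 8 9 8], max=9

Answer: 4 8 8 9 8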